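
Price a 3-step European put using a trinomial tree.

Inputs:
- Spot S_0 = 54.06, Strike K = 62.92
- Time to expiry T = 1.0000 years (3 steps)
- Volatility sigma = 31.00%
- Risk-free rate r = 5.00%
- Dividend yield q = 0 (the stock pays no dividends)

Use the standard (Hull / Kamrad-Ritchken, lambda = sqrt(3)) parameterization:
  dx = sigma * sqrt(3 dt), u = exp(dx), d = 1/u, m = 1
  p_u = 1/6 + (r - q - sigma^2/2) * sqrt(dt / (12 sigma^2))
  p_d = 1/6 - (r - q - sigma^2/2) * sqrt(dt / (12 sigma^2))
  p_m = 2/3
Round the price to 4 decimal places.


dt = T/N = 0.333333; dx = sigma*sqrt(3*dt) = 0.310000
u = exp(dx) = 1.363425; d = 1/u = 0.733447
p_u = 0.167715, p_m = 0.666667, p_d = 0.165618
Discount per step: exp(-r*dt) = 0.983471
Stock lattice S(k, j) with j the centered position index:
  k=0: S(0,+0) = 54.0600
  k=1: S(1,-1) = 39.6501; S(1,+0) = 54.0600; S(1,+1) = 73.7068
  k=2: S(2,-2) = 29.0813; S(2,-1) = 39.6501; S(2,+0) = 54.0600; S(2,+1) = 73.7068; S(2,+2) = 100.4936
  k=3: S(3,-3) = 21.3296; S(3,-2) = 29.0813; S(3,-1) = 39.6501; S(3,+0) = 54.0600; S(3,+1) = 73.7068; S(3,+2) = 100.4936; S(3,+3) = 137.0156
Terminal payoffs V(N, j) = max(K - S_T, 0):
  V(3,-3) = 41.590426; V(3,-2) = 33.838724; V(3,-1) = 23.269858; V(3,+0) = 8.860000; V(3,+1) = 0.000000; V(3,+2) = 0.000000; V(3,+3) = 0.000000
Backward induction: V(k, j) = exp(-r*dt) * [p_u * V(k+1, j+1) + p_m * V(k+1, j) + p_d * V(k+1, j-1)]
  V(2,-2) = exp(-r*dt) * [p_u*23.269858 + p_m*33.838724 + p_d*41.590426] = 32.798763
  V(2,-1) = exp(-r*dt) * [p_u*8.860000 + p_m*23.269858 + p_d*33.838724] = 22.229902
  V(2,+0) = exp(-r*dt) * [p_u*0.000000 + p_m*8.860000 + p_d*23.269858] = 9.599252
  V(2,+1) = exp(-r*dt) * [p_u*0.000000 + p_m*0.000000 + p_d*8.860000] = 1.443124
  V(2,+2) = exp(-r*dt) * [p_u*0.000000 + p_m*0.000000 + p_d*0.000000] = 0.000000
  V(1,-1) = exp(-r*dt) * [p_u*9.599252 + p_m*22.229902 + p_d*32.798763] = 21.500602
  V(1,+0) = exp(-r*dt) * [p_u*1.443124 + p_m*9.599252 + p_d*22.229902] = 10.152586
  V(1,+1) = exp(-r*dt) * [p_u*0.000000 + p_m*1.443124 + p_d*9.599252] = 2.509715
  V(0,+0) = exp(-r*dt) * [p_u*2.509715 + p_m*10.152586 + p_d*21.500602] = 10.572515

Answer: Price = V(0,0) = 10.5725


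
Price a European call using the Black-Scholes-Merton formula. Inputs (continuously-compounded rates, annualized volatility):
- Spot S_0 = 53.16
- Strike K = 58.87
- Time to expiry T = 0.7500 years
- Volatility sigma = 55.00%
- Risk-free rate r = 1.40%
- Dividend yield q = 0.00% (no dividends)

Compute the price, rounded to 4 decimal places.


d1 = (ln(S/K) + (r - q + 0.5*sigma^2) * T) / (sigma * sqrt(T)) = 0.04600350
d2 = d1 - sigma * sqrt(T) = -0.43031047
exp(-rT) = 0.98955493; exp(-qT) = 1.00000000
C = S_0 * exp(-qT) * N(d1) - K * exp(-rT) * N(d2)
N(d1) = 0.51834627; N(d2) = 0.33348491
C = 53.1600 * 1.00000000 * 0.51834627 - 58.8700 * 0.98955493 * 0.33348491 = 8.1281

Answer: Price = 8.1281


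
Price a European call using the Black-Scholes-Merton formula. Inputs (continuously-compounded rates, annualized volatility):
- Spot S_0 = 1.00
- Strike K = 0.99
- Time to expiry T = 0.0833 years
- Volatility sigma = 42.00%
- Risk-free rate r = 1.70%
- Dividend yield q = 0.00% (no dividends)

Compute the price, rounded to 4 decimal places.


Answer: Price = 0.0540

Derivation:
d1 = (ln(S/K) + (r - q + 0.5*sigma^2) * T) / (sigma * sqrt(T)) = 0.15520214
d2 = d1 - sigma * sqrt(T) = 0.03398284
exp(-rT) = 0.99858490; exp(-qT) = 1.00000000
C = S_0 * exp(-qT) * N(d1) - K * exp(-rT) * N(d2)
N(d1) = 0.56166902; N(d2) = 0.51355458
C = 1.0000 * 1.00000000 * 0.56166902 - 0.9900 * 0.99858490 * 0.51355458 = 0.0540


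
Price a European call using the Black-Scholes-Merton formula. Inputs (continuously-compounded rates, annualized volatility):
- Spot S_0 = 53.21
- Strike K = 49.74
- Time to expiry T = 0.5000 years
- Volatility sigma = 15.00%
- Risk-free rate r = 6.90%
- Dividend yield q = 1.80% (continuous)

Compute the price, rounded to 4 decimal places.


d1 = (ln(S/K) + (r - q + 0.5*sigma^2) * T) / (sigma * sqrt(T)) = 0.92925060
d2 = d1 - sigma * sqrt(T) = 0.82318458
exp(-rT) = 0.96608834; exp(-qT) = 0.99104038
C = S_0 * exp(-qT) * N(d1) - K * exp(-rT) * N(d2)
N(d1) = 0.82362039; N(d2) = 0.79479848
C = 53.2100 * 0.99104038 * 0.82362039 - 49.7400 * 0.96608834 * 0.79479848 = 5.2395

Answer: Price = 5.2395


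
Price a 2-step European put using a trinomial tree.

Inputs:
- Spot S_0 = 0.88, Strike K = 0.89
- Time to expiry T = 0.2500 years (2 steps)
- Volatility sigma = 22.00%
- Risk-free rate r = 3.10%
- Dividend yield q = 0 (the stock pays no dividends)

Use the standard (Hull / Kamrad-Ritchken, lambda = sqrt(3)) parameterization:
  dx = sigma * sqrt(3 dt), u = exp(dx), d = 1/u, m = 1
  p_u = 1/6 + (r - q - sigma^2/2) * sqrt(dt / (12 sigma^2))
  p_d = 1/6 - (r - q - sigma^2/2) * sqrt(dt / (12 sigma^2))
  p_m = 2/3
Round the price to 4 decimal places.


dt = T/N = 0.125000; dx = sigma*sqrt(3*dt) = 0.134722
u = exp(dx) = 1.144219; d = 1/u = 0.873959
p_u = 0.169821, p_m = 0.666667, p_d = 0.163512
Discount per step: exp(-r*dt) = 0.996132
Stock lattice S(k, j) with j the centered position index:
  k=0: S(0,+0) = 0.8800
  k=1: S(1,-1) = 0.7691; S(1,+0) = 0.8800; S(1,+1) = 1.0069
  k=2: S(2,-2) = 0.6721; S(2,-1) = 0.7691; S(2,+0) = 0.8800; S(2,+1) = 1.0069; S(2,+2) = 1.1521
Terminal payoffs V(N, j) = max(K - S_T, 0):
  V(2,-2) = 0.217852; V(2,-1) = 0.120916; V(2,+0) = 0.010000; V(2,+1) = 0.000000; V(2,+2) = 0.000000
Backward induction: V(k, j) = exp(-r*dt) * [p_u * V(k+1, j+1) + p_m * V(k+1, j) + p_d * V(k+1, j-1)]
  V(1,-1) = exp(-r*dt) * [p_u*0.010000 + p_m*0.120916 + p_d*0.217852] = 0.117474
  V(1,+0) = exp(-r*dt) * [p_u*0.000000 + p_m*0.010000 + p_d*0.120916] = 0.026336
  V(1,+1) = exp(-r*dt) * [p_u*0.000000 + p_m*0.000000 + p_d*0.010000] = 0.001629
  V(0,+0) = exp(-r*dt) * [p_u*0.001629 + p_m*0.026336 + p_d*0.117474] = 0.036899

Answer: Price = V(0,0) = 0.0369


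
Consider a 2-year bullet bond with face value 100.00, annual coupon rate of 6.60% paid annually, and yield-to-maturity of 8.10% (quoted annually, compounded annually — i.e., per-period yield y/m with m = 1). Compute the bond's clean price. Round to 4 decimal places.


Answer: Price = 97.3288

Derivation:
Coupon per period c = face * coupon_rate / m = 6.600000
Periods per year m = 1; per-period yield y/m = 0.081000
Number of cashflows N = 2
Cashflows (t years, CF_t, discount factor 1/(1+y/m)^(m*t), PV):
  t = 1.0000: CF_t = 6.600000, DF = 0.925069, PV = 6.105458
  t = 2.0000: CF_t = 106.600000, DF = 0.855753, PV = 91.223308
Price P = sum_t PV_t = 97.328766


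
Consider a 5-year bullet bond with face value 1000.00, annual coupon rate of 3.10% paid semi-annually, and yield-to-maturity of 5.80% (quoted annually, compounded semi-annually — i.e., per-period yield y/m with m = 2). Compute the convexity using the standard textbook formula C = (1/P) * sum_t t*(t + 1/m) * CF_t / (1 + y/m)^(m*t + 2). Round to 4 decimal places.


Coupon per period c = face * coupon_rate / m = 15.500000
Periods per year m = 2; per-period yield y/m = 0.029000
Number of cashflows N = 10
Cashflows (t years, CF_t, discount factor 1/(1+y/m)^(m*t), PV):
  t = 0.5000: CF_t = 15.500000, DF = 0.971817, PV = 15.063168
  t = 1.0000: CF_t = 15.500000, DF = 0.944429, PV = 14.638647
  t = 1.5000: CF_t = 15.500000, DF = 0.917812, PV = 14.226091
  t = 2.0000: CF_t = 15.500000, DF = 0.891946, PV = 13.825161
  t = 2.5000: CF_t = 15.500000, DF = 0.866808, PV = 13.435531
  t = 3.0000: CF_t = 15.500000, DF = 0.842379, PV = 13.056881
  t = 3.5000: CF_t = 15.500000, DF = 0.818639, PV = 12.688903
  t = 4.0000: CF_t = 15.500000, DF = 0.795567, PV = 12.331295
  t = 4.5000: CF_t = 15.500000, DF = 0.773146, PV = 11.983766
  t = 5.0000: CF_t = 1015.500000, DF = 0.751357, PV = 763.002885
Price P = sum_t PV_t = 884.252329
Convexity numerator sum_t t*(t + 1/m) * CF_t / (1+y/m)^(m*t + 2):
  t = 0.5000: term = 7.113045
  t = 1.0000: term = 20.737742
  t = 1.5000: term = 40.306592
  t = 2.0000: term = 65.284406
  t = 2.5000: term = 95.166772
  t = 3.0000: term = 129.478601
  t = 3.5000: term = 167.772726
  t = 4.0000: term = 209.628562
  t = 4.5000: term = 254.650829
  t = 5.0000: term = 19816.553514
Convexity = (1/P) * sum = 20806.692789 / 884.252329 = 23.530266

Answer: Convexity = 23.5303


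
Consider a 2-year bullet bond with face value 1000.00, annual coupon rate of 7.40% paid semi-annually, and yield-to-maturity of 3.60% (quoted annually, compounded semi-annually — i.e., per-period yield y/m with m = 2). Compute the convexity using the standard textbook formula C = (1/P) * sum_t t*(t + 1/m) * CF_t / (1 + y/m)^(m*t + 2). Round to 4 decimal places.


Answer: Convexity = 4.5021

Derivation:
Coupon per period c = face * coupon_rate / m = 37.000000
Periods per year m = 2; per-period yield y/m = 0.018000
Number of cashflows N = 4
Cashflows (t years, CF_t, discount factor 1/(1+y/m)^(m*t), PV):
  t = 0.5000: CF_t = 37.000000, DF = 0.982318, PV = 36.345776
  t = 1.0000: CF_t = 37.000000, DF = 0.964949, PV = 35.703120
  t = 1.5000: CF_t = 37.000000, DF = 0.947887, PV = 35.071827
  t = 2.0000: CF_t = 1037.000000, DF = 0.931127, PV = 965.578628
Price P = sum_t PV_t = 1072.699350
Convexity numerator sum_t t*(t + 1/m) * CF_t / (1+y/m)^(m*t + 2):
  t = 0.5000: term = 17.535913
  t = 1.0000: term = 51.677545
  t = 1.5000: term = 101.527593
  t = 2.0000: term = 4658.671552
Convexity = (1/P) * sum = 4829.412603 / 1072.699350 = 4.502112


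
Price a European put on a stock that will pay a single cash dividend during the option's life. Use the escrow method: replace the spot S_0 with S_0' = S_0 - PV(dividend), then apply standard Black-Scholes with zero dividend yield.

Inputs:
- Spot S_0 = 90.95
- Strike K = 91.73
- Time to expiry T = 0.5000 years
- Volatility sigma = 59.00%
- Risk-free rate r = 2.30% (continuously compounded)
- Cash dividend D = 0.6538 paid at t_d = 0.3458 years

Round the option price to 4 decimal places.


Answer: Price = 15.1431

Derivation:
PV(D) = D * exp(-r * t_d) = 0.6538 * 0.99207814 = 0.64862069
S_0' = S_0 - PV(D) = 90.9500 - 0.64862069 = 90.30137931
d1 = (ln(S_0'/K) + (r + sigma^2/2)*T) / (sigma*sqrt(T)) = 0.19853702
d2 = d1 - sigma*sqrt(T) = -0.21865598
exp(-rT) = 0.98856587
N(-d1) = 0.42131246; N(-d2) = 0.58654098
P = K * exp(-rT) * N(-d2) - S_0' * N(-d1) = 91.7300 * 0.98856587 * 0.58654098 - 90.30137931 * 0.42131246 = 15.1431


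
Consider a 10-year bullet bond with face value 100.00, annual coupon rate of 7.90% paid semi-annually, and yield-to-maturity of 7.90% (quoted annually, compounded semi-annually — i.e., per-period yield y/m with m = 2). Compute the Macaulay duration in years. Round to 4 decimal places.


Coupon per period c = face * coupon_rate / m = 3.950000
Periods per year m = 2; per-period yield y/m = 0.039500
Number of cashflows N = 20
Cashflows (t years, CF_t, discount factor 1/(1+y/m)^(m*t), PV):
  t = 0.5000: CF_t = 3.950000, DF = 0.962001, PV = 3.799904
  t = 1.0000: CF_t = 3.950000, DF = 0.925446, PV = 3.655511
  t = 1.5000: CF_t = 3.950000, DF = 0.890280, PV = 3.516605
  t = 2.0000: CF_t = 3.950000, DF = 0.856450, PV = 3.382978
  t = 2.5000: CF_t = 3.950000, DF = 0.823906, PV = 3.254428
  t = 3.0000: CF_t = 3.950000, DF = 0.792598, PV = 3.130763
  t = 3.5000: CF_t = 3.950000, DF = 0.762480, PV = 3.011797
  t = 4.0000: CF_t = 3.950000, DF = 0.733507, PV = 2.897351
  t = 4.5000: CF_t = 3.950000, DF = 0.705634, PV = 2.787255
  t = 5.0000: CF_t = 3.950000, DF = 0.678821, PV = 2.681342
  t = 5.5000: CF_t = 3.950000, DF = 0.653026, PV = 2.579453
  t = 6.0000: CF_t = 3.950000, DF = 0.628212, PV = 2.481437
  t = 6.5000: CF_t = 3.950000, DF = 0.604340, PV = 2.387144
  t = 7.0000: CF_t = 3.950000, DF = 0.581376, PV = 2.296435
  t = 7.5000: CF_t = 3.950000, DF = 0.559284, PV = 2.209173
  t = 8.0000: CF_t = 3.950000, DF = 0.538032, PV = 2.125226
  t = 8.5000: CF_t = 3.950000, DF = 0.517587, PV = 2.044470
  t = 9.0000: CF_t = 3.950000, DF = 0.497919, PV = 1.966782
  t = 9.5000: CF_t = 3.950000, DF = 0.478999, PV = 1.892046
  t = 10.0000: CF_t = 103.950000, DF = 0.460798, PV = 47.899901
Price P = sum_t PV_t = 100.000000
Macaulay numerator sum_t t * PV_t:
  t * PV_t at t = 0.5000: 1.899952
  t * PV_t at t = 1.0000: 3.655511
  t * PV_t at t = 1.5000: 5.274908
  t * PV_t at t = 2.0000: 6.765955
  t * PV_t at t = 2.5000: 8.136069
  t * PV_t at t = 3.0000: 9.392288
  t * PV_t at t = 3.5000: 10.541288
  t * PV_t at t = 4.0000: 11.589405
  t * PV_t at t = 4.5000: 12.542646
  t * PV_t at t = 5.0000: 13.406708
  t * PV_t at t = 5.5000: 14.186993
  t * PV_t at t = 6.0000: 14.888619
  t * PV_t at t = 6.5000: 15.516438
  t * PV_t at t = 7.0000: 16.075046
  t * PV_t at t = 7.5000: 16.568796
  t * PV_t at t = 8.0000: 17.001811
  t * PV_t at t = 8.5000: 17.377993
  t * PV_t at t = 9.0000: 17.701037
  t * PV_t at t = 9.5000: 17.974438
  t * PV_t at t = 10.0000: 478.999015
Macaulay duration D = (sum_t t * PV_t) / P = 709.494918 / 100.000000 = 7.094949

Answer: Macaulay duration = 7.0949 years


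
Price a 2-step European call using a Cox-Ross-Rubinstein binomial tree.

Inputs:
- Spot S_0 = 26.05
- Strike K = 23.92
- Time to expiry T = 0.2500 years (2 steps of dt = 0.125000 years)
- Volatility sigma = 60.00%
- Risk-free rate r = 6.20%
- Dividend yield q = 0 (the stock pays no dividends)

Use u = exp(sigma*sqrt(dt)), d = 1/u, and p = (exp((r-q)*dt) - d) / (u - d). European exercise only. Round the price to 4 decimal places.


dt = T/N = 0.125000
u = exp(sigma*sqrt(dt)) = 1.236311; d = 1/u = 0.808858
p = (exp((r-q)*dt) - d) / (u - d) = 0.465366
Discount per step: exp(-r*dt) = 0.992280
Stock lattice S(k, i) with i counting down-moves:
  k=0: S(0,0) = 26.0500
  k=1: S(1,0) = 32.2059; S(1,1) = 21.0707
  k=2: S(2,0) = 39.8165; S(2,1) = 26.0500; S(2,2) = 17.0432
Terminal payoffs V(N, i) = max(S_T - K, 0):
  V(2,0) = 15.896517; V(2,1) = 2.130000; V(2,2) = 0.000000
Backward induction: V(k, i) = exp(-r*dt) * [p * V(k+1, i) + (1-p) * V(k+1, i+1)].
  V(1,0) = exp(-r*dt) * [p*15.896517 + (1-p)*2.130000] = 8.470568
  V(1,1) = exp(-r*dt) * [p*2.130000 + (1-p)*0.000000] = 0.983577
  V(0,0) = exp(-r*dt) * [p*8.470568 + (1-p)*0.983577] = 4.433277

Answer: Price = V(0,0) = 4.4333


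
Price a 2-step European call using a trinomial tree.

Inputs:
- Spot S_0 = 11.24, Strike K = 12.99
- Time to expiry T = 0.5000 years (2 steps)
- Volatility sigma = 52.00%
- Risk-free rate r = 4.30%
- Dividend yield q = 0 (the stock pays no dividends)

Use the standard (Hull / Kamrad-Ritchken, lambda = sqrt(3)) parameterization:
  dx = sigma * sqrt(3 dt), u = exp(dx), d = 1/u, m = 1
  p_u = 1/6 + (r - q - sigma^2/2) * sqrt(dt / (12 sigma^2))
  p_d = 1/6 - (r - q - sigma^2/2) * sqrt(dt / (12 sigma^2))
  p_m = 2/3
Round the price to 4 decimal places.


dt = T/N = 0.250000; dx = sigma*sqrt(3*dt) = 0.450333
u = exp(dx) = 1.568835; d = 1/u = 0.637416
p_u = 0.141075, p_m = 0.666667, p_d = 0.192259
Discount per step: exp(-r*dt) = 0.989308
Stock lattice S(k, j) with j the centered position index:
  k=0: S(0,+0) = 11.2400
  k=1: S(1,-1) = 7.1646; S(1,+0) = 11.2400; S(1,+1) = 17.6337
  k=2: S(2,-2) = 4.5668; S(2,-1) = 7.1646; S(2,+0) = 11.2400; S(2,+1) = 17.6337; S(2,+2) = 27.6644
Terminal payoffs V(N, j) = max(S_T - K, 0):
  V(2,-2) = 0.000000; V(2,-1) = 0.000000; V(2,+0) = 0.000000; V(2,+1) = 4.643704; V(2,+2) = 14.674369
Backward induction: V(k, j) = exp(-r*dt) * [p_u * V(k+1, j+1) + p_m * V(k+1, j) + p_d * V(k+1, j-1)]
  V(1,-1) = exp(-r*dt) * [p_u*0.000000 + p_m*0.000000 + p_d*0.000000] = 0.000000
  V(1,+0) = exp(-r*dt) * [p_u*4.643704 + p_m*0.000000 + p_d*0.000000] = 0.648104
  V(1,+1) = exp(-r*dt) * [p_u*14.674369 + p_m*4.643704 + p_d*0.000000] = 5.110745
  V(0,+0) = exp(-r*dt) * [p_u*5.110745 + p_m*0.648104 + p_d*0.000000] = 1.140736

Answer: Price = V(0,0) = 1.1407


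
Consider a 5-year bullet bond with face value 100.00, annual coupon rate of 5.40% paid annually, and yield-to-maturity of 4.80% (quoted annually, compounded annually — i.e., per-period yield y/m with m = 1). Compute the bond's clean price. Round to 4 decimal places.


Answer: Price = 102.6121

Derivation:
Coupon per period c = face * coupon_rate / m = 5.400000
Periods per year m = 1; per-period yield y/m = 0.048000
Number of cashflows N = 5
Cashflows (t years, CF_t, discount factor 1/(1+y/m)^(m*t), PV):
  t = 1.0000: CF_t = 5.400000, DF = 0.954198, PV = 5.152672
  t = 2.0000: CF_t = 5.400000, DF = 0.910495, PV = 4.916672
  t = 3.0000: CF_t = 5.400000, DF = 0.868793, PV = 4.691480
  t = 4.0000: CF_t = 5.400000, DF = 0.829001, PV = 4.476603
  t = 5.0000: CF_t = 105.400000, DF = 0.791031, PV = 83.374683
Price P = sum_t PV_t = 102.612111


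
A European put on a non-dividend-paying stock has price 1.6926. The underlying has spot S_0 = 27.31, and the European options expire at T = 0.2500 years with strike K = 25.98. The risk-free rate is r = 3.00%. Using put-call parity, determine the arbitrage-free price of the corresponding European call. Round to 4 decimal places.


Put-call parity: C - P = S_0 * exp(-qT) - K * exp(-rT).
S_0 * exp(-qT) = 27.3100 * 1.00000000 = 27.31000000
K * exp(-rT) = 25.9800 * 0.99252805 = 25.78587886
C = P + S*exp(-qT) - K*exp(-rT)
C = 1.6926 + 27.31000000 - 25.78587886 = 3.2167

Answer: Call price = 3.2167


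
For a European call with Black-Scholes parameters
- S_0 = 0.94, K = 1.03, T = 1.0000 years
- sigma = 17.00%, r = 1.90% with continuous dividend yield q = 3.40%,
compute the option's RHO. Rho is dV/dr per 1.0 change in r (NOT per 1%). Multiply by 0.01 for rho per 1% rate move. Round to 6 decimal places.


d1 = -0.5410835645; d2 = -0.7110835645
phi(d1) = 0.3446160966; exp(-qT) = 0.9665715046; exp(-rT) = 0.9811793622
N(d2) = 0.2385162271
Rho = K*T*exp(-rT)*N(d2) = 1.0300 * 1.0000 * 0.9811793622 * 0.2385162271 = 0.241048

Answer: Rho = 0.241048


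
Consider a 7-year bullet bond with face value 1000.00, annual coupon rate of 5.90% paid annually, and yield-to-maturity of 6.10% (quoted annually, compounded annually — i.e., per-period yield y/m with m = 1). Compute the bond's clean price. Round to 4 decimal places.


Coupon per period c = face * coupon_rate / m = 59.000000
Periods per year m = 1; per-period yield y/m = 0.061000
Number of cashflows N = 7
Cashflows (t years, CF_t, discount factor 1/(1+y/m)^(m*t), PV):
  t = 1.0000: CF_t = 59.000000, DF = 0.942507, PV = 55.607917
  t = 2.0000: CF_t = 59.000000, DF = 0.888320, PV = 52.410855
  t = 3.0000: CF_t = 59.000000, DF = 0.837247, PV = 49.397601
  t = 4.0000: CF_t = 59.000000, DF = 0.789112, PV = 46.557588
  t = 5.0000: CF_t = 59.000000, DF = 0.743743, PV = 43.880856
  t = 6.0000: CF_t = 59.000000, DF = 0.700983, PV = 41.358017
  t = 7.0000: CF_t = 1059.000000, DF = 0.660682, PV = 699.661977
Price P = sum_t PV_t = 988.874812

Answer: Price = 988.8748


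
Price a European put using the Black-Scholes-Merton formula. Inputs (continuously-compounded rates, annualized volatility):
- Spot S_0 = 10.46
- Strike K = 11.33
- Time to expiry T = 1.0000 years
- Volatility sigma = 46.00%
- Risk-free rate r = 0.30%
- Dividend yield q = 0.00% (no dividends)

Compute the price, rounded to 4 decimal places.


Answer: Price = 2.4239

Derivation:
d1 = (ln(S/K) + (r - q + 0.5*sigma^2) * T) / (sigma * sqrt(T)) = 0.06283562
d2 = d1 - sigma * sqrt(T) = -0.39716438
exp(-rT) = 0.99700450; exp(-qT) = 1.00000000
P = K * exp(-rT) * N(-d2) - S_0 * exp(-qT) * N(-d1)
N(-d1) = 0.47494870; N(-d2) = 0.65437688
P = 11.3300 * 0.99700450 * 0.65437688 - 10.4600 * 1.00000000 * 0.47494870 = 2.4239


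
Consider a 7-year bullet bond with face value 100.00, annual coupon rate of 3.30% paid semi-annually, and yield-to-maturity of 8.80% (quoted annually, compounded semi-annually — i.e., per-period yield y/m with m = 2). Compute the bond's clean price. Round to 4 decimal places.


Answer: Price = 71.7037

Derivation:
Coupon per period c = face * coupon_rate / m = 1.650000
Periods per year m = 2; per-period yield y/m = 0.044000
Number of cashflows N = 14
Cashflows (t years, CF_t, discount factor 1/(1+y/m)^(m*t), PV):
  t = 0.5000: CF_t = 1.650000, DF = 0.957854, PV = 1.580460
  t = 1.0000: CF_t = 1.650000, DF = 0.917485, PV = 1.513850
  t = 1.5000: CF_t = 1.650000, DF = 0.878817, PV = 1.450048
  t = 2.0000: CF_t = 1.650000, DF = 0.841779, PV = 1.388935
  t = 2.5000: CF_t = 1.650000, DF = 0.806302, PV = 1.330398
  t = 3.0000: CF_t = 1.650000, DF = 0.772320, PV = 1.274327
  t = 3.5000: CF_t = 1.650000, DF = 0.739770, PV = 1.220620
  t = 4.0000: CF_t = 1.650000, DF = 0.708592, PV = 1.169176
  t = 4.5000: CF_t = 1.650000, DF = 0.678728, PV = 1.119901
  t = 5.0000: CF_t = 1.650000, DF = 0.650122, PV = 1.072702
  t = 5.5000: CF_t = 1.650000, DF = 0.622722, PV = 1.027492
  t = 6.0000: CF_t = 1.650000, DF = 0.596477, PV = 0.984188
  t = 6.5000: CF_t = 1.650000, DF = 0.571339, PV = 0.942709
  t = 7.0000: CF_t = 101.650000, DF = 0.547259, PV = 55.628891
Price P = sum_t PV_t = 71.703696


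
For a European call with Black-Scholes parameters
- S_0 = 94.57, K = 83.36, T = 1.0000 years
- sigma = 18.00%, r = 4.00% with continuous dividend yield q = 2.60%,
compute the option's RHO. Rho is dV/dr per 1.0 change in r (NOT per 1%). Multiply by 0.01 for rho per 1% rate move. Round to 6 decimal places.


Answer: Rho = 60.429285

Derivation:
d1 = 0.8687317946; d2 = 0.6887317946
phi(d1) = 0.2735458584; exp(-qT) = 0.9743350896; exp(-rT) = 0.9607894392
N(d2) = 0.7545039680
Rho = K*T*exp(-rT)*N(d2) = 83.3600 * 1.0000 * 0.9607894392 * 0.7545039680 = 60.429285


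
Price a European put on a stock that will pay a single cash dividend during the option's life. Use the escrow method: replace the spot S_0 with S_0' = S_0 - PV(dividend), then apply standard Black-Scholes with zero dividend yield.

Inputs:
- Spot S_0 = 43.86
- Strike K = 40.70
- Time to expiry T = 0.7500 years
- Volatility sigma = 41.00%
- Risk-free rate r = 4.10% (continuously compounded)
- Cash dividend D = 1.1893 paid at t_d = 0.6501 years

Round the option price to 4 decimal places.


Answer: Price = 4.3124

Derivation:
PV(D) = D * exp(-r * t_d) = 1.1893 * 0.97369799 = 1.15801901
S_0' = S_0 - PV(D) = 43.8600 - 1.15801901 = 42.70198099
d1 = (ln(S_0'/K) + (r + sigma^2/2)*T) / (sigma*sqrt(T)) = 0.39937070
d2 = d1 - sigma*sqrt(T) = 0.04430028
exp(-rT) = 0.96971797
N(-d1) = 0.34481004; N(-d2) = 0.48233252
P = K * exp(-rT) * N(-d2) - S_0' * N(-d1) = 40.7000 * 0.96971797 * 0.48233252 - 42.70198099 * 0.34481004 = 4.3124


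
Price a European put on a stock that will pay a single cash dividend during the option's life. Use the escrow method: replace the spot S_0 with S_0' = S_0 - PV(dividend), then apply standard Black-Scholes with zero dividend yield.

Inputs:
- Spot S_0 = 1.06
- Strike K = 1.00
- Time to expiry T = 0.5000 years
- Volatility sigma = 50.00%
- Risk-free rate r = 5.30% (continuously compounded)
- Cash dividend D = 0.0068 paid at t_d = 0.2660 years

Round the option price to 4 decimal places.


PV(D) = D * exp(-r * t_d) = 0.0068 * 0.98600091 = 0.00670481
S_0' = S_0 - PV(D) = 1.0600 - 0.00670481 = 1.05329519
d1 = (ln(S_0'/K) + (r + sigma^2/2)*T) / (sigma*sqrt(T)) = 0.39859193
d2 = d1 - sigma*sqrt(T) = 0.04503854
exp(-rT) = 0.97384804
N(-d1) = 0.34509695; N(-d2) = 0.48203829
P = K * exp(-rT) * N(-d2) - S_0' * N(-d1) = 1.0000 * 0.97384804 * 0.48203829 - 1.05329519 * 0.34509695 = 0.1059

Answer: Price = 0.1059


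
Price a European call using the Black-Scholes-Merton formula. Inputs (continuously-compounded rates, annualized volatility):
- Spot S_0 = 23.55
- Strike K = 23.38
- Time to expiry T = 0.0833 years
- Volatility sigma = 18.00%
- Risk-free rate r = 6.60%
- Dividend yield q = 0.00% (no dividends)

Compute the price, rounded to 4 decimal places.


Answer: Price = 0.6485

Derivation:
d1 = (ln(S/K) + (r - q + 0.5*sigma^2) * T) / (sigma * sqrt(T)) = 0.27125732
d2 = d1 - sigma * sqrt(T) = 0.21930619
exp(-rT) = 0.99451729; exp(-qT) = 1.00000000
C = S_0 * exp(-qT) * N(d1) - K * exp(-rT) * N(d2)
N(d1) = 0.60690343; N(d2) = 0.58679423
C = 23.5500 * 1.00000000 * 0.60690343 - 23.3800 * 0.99451729 * 0.58679423 = 0.6485


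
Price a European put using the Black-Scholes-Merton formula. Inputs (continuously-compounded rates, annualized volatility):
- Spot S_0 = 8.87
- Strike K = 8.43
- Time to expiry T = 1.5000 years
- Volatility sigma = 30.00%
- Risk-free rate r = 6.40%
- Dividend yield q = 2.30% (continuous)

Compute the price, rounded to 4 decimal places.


Answer: Price = 0.7814

Derivation:
d1 = (ln(S/K) + (r - q + 0.5*sigma^2) * T) / (sigma * sqrt(T)) = 0.48956597
d2 = d1 - sigma * sqrt(T) = 0.12214251
exp(-rT) = 0.90846402; exp(-qT) = 0.96608834
P = K * exp(-rT) * N(-d2) - S_0 * exp(-qT) * N(-d1)
N(-d1) = 0.31222053; N(-d2) = 0.45139308
P = 8.4300 * 0.90846402 * 0.45139308 - 8.8700 * 0.96608834 * 0.31222053 = 0.7814


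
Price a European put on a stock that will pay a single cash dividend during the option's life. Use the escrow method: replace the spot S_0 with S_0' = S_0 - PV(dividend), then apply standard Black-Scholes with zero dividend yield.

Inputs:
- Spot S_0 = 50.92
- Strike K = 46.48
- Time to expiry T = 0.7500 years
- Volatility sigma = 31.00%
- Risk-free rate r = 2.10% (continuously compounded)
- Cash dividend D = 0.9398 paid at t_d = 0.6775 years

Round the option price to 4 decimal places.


PV(D) = D * exp(-r * t_d) = 0.9398 * 0.98587323 = 0.92652366
S_0' = S_0 - PV(D) = 50.9200 - 0.92652366 = 49.99347634
d1 = (ln(S_0'/K) + (r + sigma^2/2)*T) / (sigma*sqrt(T)) = 0.46433083
d2 = d1 - sigma*sqrt(T) = 0.19586295
exp(-rT) = 0.98437338
N(-d1) = 0.32120537; N(-d2) = 0.42235872
P = K * exp(-rT) * N(-d2) - S_0' * N(-d1) = 46.4800 * 0.98437338 * 0.42235872 - 49.99347634 * 0.32120537 = 3.2663

Answer: Price = 3.2663


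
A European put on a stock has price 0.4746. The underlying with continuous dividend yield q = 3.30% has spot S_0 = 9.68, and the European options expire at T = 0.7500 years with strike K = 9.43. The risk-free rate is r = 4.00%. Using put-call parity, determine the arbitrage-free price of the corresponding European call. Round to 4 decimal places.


Put-call parity: C - P = S_0 * exp(-qT) - K * exp(-rT).
S_0 * exp(-qT) = 9.6800 * 0.97555377 = 9.44336049
K * exp(-rT) = 9.4300 * 0.97044553 = 9.15130138
C = P + S*exp(-qT) - K*exp(-rT)
C = 0.4746 + 9.44336049 - 9.15130138 = 0.7667

Answer: Call price = 0.7667


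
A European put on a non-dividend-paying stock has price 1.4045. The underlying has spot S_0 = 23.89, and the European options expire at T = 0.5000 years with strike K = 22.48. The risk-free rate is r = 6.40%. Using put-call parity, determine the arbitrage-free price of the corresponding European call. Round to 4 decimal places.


Answer: Call price = 3.5225

Derivation:
Put-call parity: C - P = S_0 * exp(-qT) - K * exp(-rT).
S_0 * exp(-qT) = 23.8900 * 1.00000000 = 23.89000000
K * exp(-rT) = 22.4800 * 0.96850658 = 21.77202797
C = P + S*exp(-qT) - K*exp(-rT)
C = 1.4045 + 23.89000000 - 21.77202797 = 3.5225


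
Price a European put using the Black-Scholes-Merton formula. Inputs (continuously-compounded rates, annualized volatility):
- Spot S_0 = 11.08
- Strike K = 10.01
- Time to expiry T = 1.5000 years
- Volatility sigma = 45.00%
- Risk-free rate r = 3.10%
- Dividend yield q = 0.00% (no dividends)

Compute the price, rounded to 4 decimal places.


Answer: Price = 1.5559

Derivation:
d1 = (ln(S/K) + (r - q + 0.5*sigma^2) * T) / (sigma * sqrt(T)) = 0.54420783
d2 = d1 - sigma * sqrt(T) = -0.00692736
exp(-rT) = 0.95456456; exp(-qT) = 1.00000000
P = K * exp(-rT) * N(-d2) - S_0 * exp(-qT) * N(-d1)
N(-d1) = 0.29314923; N(-d2) = 0.50276359
P = 10.0100 * 0.95456456 * 0.50276359 - 11.0800 * 1.00000000 * 0.29314923 = 1.5559


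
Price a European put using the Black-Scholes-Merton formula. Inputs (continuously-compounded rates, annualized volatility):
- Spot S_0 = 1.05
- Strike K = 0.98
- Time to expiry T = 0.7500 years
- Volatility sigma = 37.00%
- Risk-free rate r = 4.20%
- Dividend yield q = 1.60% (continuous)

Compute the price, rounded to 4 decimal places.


d1 = (ln(S/K) + (r - q + 0.5*sigma^2) * T) / (sigma * sqrt(T)) = 0.43638434
d2 = d1 - sigma * sqrt(T) = 0.11595494
exp(-rT) = 0.96899096; exp(-qT) = 0.98807171
P = K * exp(-rT) * N(-d2) - S_0 * exp(-qT) * N(-d1)
N(-d1) = 0.33127895; N(-d2) = 0.45384413
P = 0.9800 * 0.96899096 * 0.45384413 - 1.0500 * 0.98807171 * 0.33127895 = 0.0873

Answer: Price = 0.0873


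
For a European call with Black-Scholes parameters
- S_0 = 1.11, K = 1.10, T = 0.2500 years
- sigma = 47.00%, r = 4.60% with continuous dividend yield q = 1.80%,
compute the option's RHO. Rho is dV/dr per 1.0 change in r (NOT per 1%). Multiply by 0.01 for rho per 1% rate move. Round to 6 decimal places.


d1 = 0.1857971724; d2 = -0.0492028276
phi(d1) = 0.3921155047; exp(-qT) = 0.9955101098; exp(-rT) = 0.9885658722
N(d2) = 0.4803788290
Rho = K*T*exp(-rT)*N(d2) = 1.1000 * 0.2500 * 0.9885658722 * 0.4803788290 = 0.130594

Answer: Rho = 0.130594


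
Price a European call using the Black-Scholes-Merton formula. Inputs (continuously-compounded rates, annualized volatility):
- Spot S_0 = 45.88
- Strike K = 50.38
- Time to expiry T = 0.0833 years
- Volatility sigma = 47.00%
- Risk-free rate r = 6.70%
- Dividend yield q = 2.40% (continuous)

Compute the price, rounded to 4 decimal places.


d1 = (ln(S/K) + (r - q + 0.5*sigma^2) * T) / (sigma * sqrt(T)) = -0.59552148
d2 = d1 - sigma * sqrt(T) = -0.73117166
exp(-rT) = 0.99443445; exp(-qT) = 0.99800280
C = S_0 * exp(-qT) * N(d1) - K * exp(-rT) * N(d2)
N(d1) = 0.27574747; N(d2) = 0.23233715
C = 45.8800 * 0.99800280 * 0.27574747 - 50.3800 * 0.99443445 * 0.23233715 = 0.9860

Answer: Price = 0.9860


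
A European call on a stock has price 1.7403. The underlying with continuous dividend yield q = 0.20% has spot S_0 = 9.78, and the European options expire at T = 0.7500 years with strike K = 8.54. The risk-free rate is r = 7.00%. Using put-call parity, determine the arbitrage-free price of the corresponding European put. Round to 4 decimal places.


Put-call parity: C - P = S_0 * exp(-qT) - K * exp(-rT).
S_0 * exp(-qT) = 9.7800 * 0.99850112 = 9.76534100
K * exp(-rT) = 8.5400 * 0.94885432 = 8.10321590
P = C - S*exp(-qT) + K*exp(-rT)
P = 1.7403 - 9.76534100 + 8.10321590 = 0.0782

Answer: Put price = 0.0782


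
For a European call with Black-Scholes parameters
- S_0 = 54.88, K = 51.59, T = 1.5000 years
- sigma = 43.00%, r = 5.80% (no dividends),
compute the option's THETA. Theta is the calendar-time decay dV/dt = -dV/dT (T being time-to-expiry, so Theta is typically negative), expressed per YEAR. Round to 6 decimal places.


Answer: Theta = -4.703873

Derivation:
d1 = 0.5459060597; d2 = 0.0192657650
phi(d1) = 0.3437140401; exp(-qT) = 1.0000000000; exp(-rT) = 0.9166770956
Theta = -S*exp(-qT)*phi(d1)*sigma/(2*sqrt(T)) - r*K*exp(-rT)*N(d2) + q*S*exp(-qT)*N(d1)
N(d1) = 0.7074347436; N(d2) = 0.5076854528; sqrt(T) = 1.2247448714
Term 1 = -54.8800 * 1.0000000000 * 0.3437140401 * 0.4300 / (2 * 1.2247448714) = -3.3113432819
Term 2 = -0.0580 * 51.5900 * 0.9166770956 * 0.5076854528 = -1.3925301944
Term 3 = 0 (no dividend yield, q = 0)
Theta = -3.3113432819 + (-1.3925301944) + (0.0000000000) = -4.703873


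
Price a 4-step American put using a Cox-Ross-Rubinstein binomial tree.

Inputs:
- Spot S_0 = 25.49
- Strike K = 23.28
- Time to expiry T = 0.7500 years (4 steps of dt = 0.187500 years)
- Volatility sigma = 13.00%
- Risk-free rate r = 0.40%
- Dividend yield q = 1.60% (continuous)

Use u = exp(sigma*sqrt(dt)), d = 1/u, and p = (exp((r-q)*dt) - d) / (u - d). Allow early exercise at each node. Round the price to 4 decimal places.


Answer: Price = V(0,0) = 0.3802

Derivation:
dt = T/N = 0.187500
u = exp(sigma*sqrt(dt)) = 1.057906; d = 1/u = 0.945263
p = (exp((r-q)*dt) - d) / (u - d) = 0.465979
Discount per step: exp(-r*dt) = 0.999250
Stock lattice S(k, i) with i counting down-moves:
  k=0: S(0,0) = 25.4900
  k=1: S(1,0) = 26.9660; S(1,1) = 24.0948
  k=2: S(2,0) = 28.5275; S(2,1) = 25.4900; S(2,2) = 22.7759
  k=3: S(3,0) = 30.1794; S(3,1) = 26.9660; S(3,2) = 24.0948; S(3,3) = 21.5292
  k=4: S(4,0) = 31.9270; S(4,1) = 28.5275; S(4,2) = 25.4900; S(4,3) = 22.7759; S(4,4) = 20.3508
Terminal payoffs V(N, i) = max(K - S_T, 0):
  V(4,0) = 0.000000; V(4,1) = 0.000000; V(4,2) = 0.000000; V(4,3) = 0.504101; V(4,4) = 2.929212
Backward induction: V(k, i) = exp(-r*dt) * [p * V(k+1, i) + (1-p) * V(k+1, i+1)]; then take max(V_cont, immediate exercise) for American.
  V(3,0) = exp(-r*dt) * [p*0.000000 + (1-p)*0.000000] = 0.000000; exercise = 0.000000; V(3,0) = max -> 0.000000
  V(3,1) = exp(-r*dt) * [p*0.000000 + (1-p)*0.000000] = 0.000000; exercise = 0.000000; V(3,1) = max -> 0.000000
  V(3,2) = exp(-r*dt) * [p*0.000000 + (1-p)*0.504101] = 0.268999; exercise = 0.000000; V(3,2) = max -> 0.268999
  V(3,3) = exp(-r*dt) * [p*0.504101 + (1-p)*2.929212] = 1.797814; exercise = 1.750776; V(3,3) = max -> 1.797814
  V(2,0) = exp(-r*dt) * [p*0.000000 + (1-p)*0.000000] = 0.000000; exercise = 0.000000; V(2,0) = max -> 0.000000
  V(2,1) = exp(-r*dt) * [p*0.000000 + (1-p)*0.268999] = 0.143543; exercise = 0.000000; V(2,1) = max -> 0.143543
  V(2,2) = exp(-r*dt) * [p*0.268999 + (1-p)*1.797814] = 1.084605; exercise = 0.504101; V(2,2) = max -> 1.084605
  V(1,0) = exp(-r*dt) * [p*0.000000 + (1-p)*0.143543] = 0.076598; exercise = 0.000000; V(1,0) = max -> 0.076598
  V(1,1) = exp(-r*dt) * [p*0.143543 + (1-p)*1.084605] = 0.645606; exercise = 0.000000; V(1,1) = max -> 0.645606
  V(0,0) = exp(-r*dt) * [p*0.076598 + (1-p)*0.645606] = 0.380175; exercise = 0.000000; V(0,0) = max -> 0.380175


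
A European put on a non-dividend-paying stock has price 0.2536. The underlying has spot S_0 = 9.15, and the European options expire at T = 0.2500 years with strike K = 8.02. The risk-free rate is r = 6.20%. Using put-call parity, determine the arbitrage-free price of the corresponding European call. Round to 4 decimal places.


Answer: Call price = 1.5070

Derivation:
Put-call parity: C - P = S_0 * exp(-qT) - K * exp(-rT).
S_0 * exp(-qT) = 9.1500 * 1.00000000 = 9.15000000
K * exp(-rT) = 8.0200 * 0.98461951 = 7.89664844
C = P + S*exp(-qT) - K*exp(-rT)
C = 0.2536 + 9.15000000 - 7.89664844 = 1.5070


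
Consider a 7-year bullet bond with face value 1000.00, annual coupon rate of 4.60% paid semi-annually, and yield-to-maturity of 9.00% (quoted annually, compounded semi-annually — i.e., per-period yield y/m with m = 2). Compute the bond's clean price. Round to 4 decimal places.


Coupon per period c = face * coupon_rate / m = 23.000000
Periods per year m = 2; per-period yield y/m = 0.045000
Number of cashflows N = 14
Cashflows (t years, CF_t, discount factor 1/(1+y/m)^(m*t), PV):
  t = 0.5000: CF_t = 23.000000, DF = 0.956938, PV = 22.009569
  t = 1.0000: CF_t = 23.000000, DF = 0.915730, PV = 21.061789
  t = 1.5000: CF_t = 23.000000, DF = 0.876297, PV = 20.154822
  t = 2.0000: CF_t = 23.000000, DF = 0.838561, PV = 19.286911
  t = 2.5000: CF_t = 23.000000, DF = 0.802451, PV = 18.456374
  t = 3.0000: CF_t = 23.000000, DF = 0.767896, PV = 17.661602
  t = 3.5000: CF_t = 23.000000, DF = 0.734828, PV = 16.901055
  t = 4.0000: CF_t = 23.000000, DF = 0.703185, PV = 16.173258
  t = 4.5000: CF_t = 23.000000, DF = 0.672904, PV = 15.476802
  t = 5.0000: CF_t = 23.000000, DF = 0.643928, PV = 14.810337
  t = 5.5000: CF_t = 23.000000, DF = 0.616199, PV = 14.172571
  t = 6.0000: CF_t = 23.000000, DF = 0.589664, PV = 13.562269
  t = 6.5000: CF_t = 23.000000, DF = 0.564272, PV = 12.978248
  t = 7.0000: CF_t = 1023.000000, DF = 0.539973, PV = 552.392238
Price P = sum_t PV_t = 775.097844

Answer: Price = 775.0978


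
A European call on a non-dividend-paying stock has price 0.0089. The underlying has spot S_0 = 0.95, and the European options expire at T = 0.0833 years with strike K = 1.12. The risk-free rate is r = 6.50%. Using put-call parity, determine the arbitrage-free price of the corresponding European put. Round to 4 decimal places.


Answer: Put price = 0.1729

Derivation:
Put-call parity: C - P = S_0 * exp(-qT) - K * exp(-rT).
S_0 * exp(-qT) = 0.9500 * 1.00000000 = 0.95000000
K * exp(-rT) = 1.1200 * 0.99460013 = 1.11395215
P = C - S*exp(-qT) + K*exp(-rT)
P = 0.0089 - 0.95000000 + 1.11395215 = 0.1729


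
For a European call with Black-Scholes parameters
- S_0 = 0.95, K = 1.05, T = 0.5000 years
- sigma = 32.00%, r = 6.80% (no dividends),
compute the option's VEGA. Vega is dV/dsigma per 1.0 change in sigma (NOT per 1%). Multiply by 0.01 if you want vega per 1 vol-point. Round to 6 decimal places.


Answer: Vega = 0.263735

Derivation:
d1 = -0.1789133004; d2 = -0.4051874704
phi(d1) = 0.3926080403; exp(-qT) = 1.0000000000; exp(-rT) = 0.9665715046
Vega = S * exp(-qT) * phi(d1) * sqrt(T) = 0.9500 * 1.0000000000 * 0.3926080403 * 0.7071067812 = 0.263735


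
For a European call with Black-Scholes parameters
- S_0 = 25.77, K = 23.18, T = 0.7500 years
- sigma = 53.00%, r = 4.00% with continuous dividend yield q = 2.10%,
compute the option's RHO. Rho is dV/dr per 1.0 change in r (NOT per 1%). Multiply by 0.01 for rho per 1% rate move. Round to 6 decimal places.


Answer: Rho = 8.653080

Derivation:
d1 = 0.4913113245; d2 = 0.0323178605
phi(d1) = 0.3535847977; exp(-qT) = 0.9843733826; exp(-rT) = 0.9704455335
N(d2) = 0.5128907170
Rho = K*T*exp(-rT)*N(d2) = 23.1800 * 0.7500 * 0.9704455335 * 0.5128907170 = 8.653080


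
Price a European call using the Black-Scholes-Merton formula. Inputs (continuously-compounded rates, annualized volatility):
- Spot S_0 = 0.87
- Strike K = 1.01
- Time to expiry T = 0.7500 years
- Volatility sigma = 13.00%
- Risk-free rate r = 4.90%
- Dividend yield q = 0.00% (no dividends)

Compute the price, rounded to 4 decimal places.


Answer: Price = 0.0086

Derivation:
d1 = (ln(S/K) + (r - q + 0.5*sigma^2) * T) / (sigma * sqrt(T)) = -0.94263444
d2 = d1 - sigma * sqrt(T) = -1.05521774
exp(-rT) = 0.96391708; exp(-qT) = 1.00000000
C = S_0 * exp(-qT) * N(d1) - K * exp(-rT) * N(d2)
N(d1) = 0.17293396; N(d2) = 0.14566288
C = 0.8700 * 1.00000000 * 0.17293396 - 1.0100 * 0.96391708 * 0.14566288 = 0.0086


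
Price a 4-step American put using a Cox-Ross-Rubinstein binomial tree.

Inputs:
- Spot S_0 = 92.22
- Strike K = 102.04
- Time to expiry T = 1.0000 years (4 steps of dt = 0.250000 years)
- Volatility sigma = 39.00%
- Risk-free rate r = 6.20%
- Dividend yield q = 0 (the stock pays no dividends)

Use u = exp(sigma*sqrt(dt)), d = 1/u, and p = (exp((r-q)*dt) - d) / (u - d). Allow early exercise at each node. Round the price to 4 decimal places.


Answer: Price = V(0,0) = 18.0187

Derivation:
dt = T/N = 0.250000
u = exp(sigma*sqrt(dt)) = 1.215311; d = 1/u = 0.822835
p = (exp((r-q)*dt) - d) / (u - d) = 0.491204
Discount per step: exp(-r*dt) = 0.984620
Stock lattice S(k, i) with i counting down-moves:
  k=0: S(0,0) = 92.2200
  k=1: S(1,0) = 112.0760; S(1,1) = 75.8818
  k=2: S(2,0) = 136.2072; S(2,1) = 92.2200; S(2,2) = 62.4382
  k=3: S(3,0) = 165.5341; S(3,1) = 112.0760; S(3,2) = 75.8818; S(3,3) = 51.3763
  k=4: S(4,0) = 201.1754; S(4,1) = 136.2072; S(4,2) = 92.2200; S(4,3) = 62.4382; S(4,4) = 42.2742
Terminal payoffs V(N, i) = max(K - S_T, 0):
  V(4,0) = 0.000000; V(4,1) = 0.000000; V(4,2) = 9.820000; V(4,3) = 39.601815; V(4,4) = 59.765798
Backward induction: V(k, i) = exp(-r*dt) * [p * V(k+1, i) + (1-p) * V(k+1, i+1)]; then take max(V_cont, immediate exercise) for American.
  V(3,0) = exp(-r*dt) * [p*0.000000 + (1-p)*0.000000] = 0.000000; exercise = 0.000000; V(3,0) = max -> 0.000000
  V(3,1) = exp(-r*dt) * [p*0.000000 + (1-p)*9.820000] = 4.919526; exercise = 0.000000; V(3,1) = max -> 4.919526
  V(3,2) = exp(-r*dt) * [p*9.820000 + (1-p)*39.601815] = 24.588762; exercise = 26.158188; V(3,2) = max -> 26.158188
  V(3,3) = exp(-r*dt) * [p*39.601815 + (1-p)*59.765798] = 49.094272; exercise = 50.663697; V(3,3) = max -> 50.663697
  V(2,0) = exp(-r*dt) * [p*0.000000 + (1-p)*4.919526] = 2.464536; exercise = 0.000000; V(2,0) = max -> 2.464536
  V(2,1) = exp(-r*dt) * [p*4.919526 + (1-p)*26.158188] = 15.483796; exercise = 9.820000; V(2,1) = max -> 15.483796
  V(2,2) = exp(-r*dt) * [p*26.158188 + (1-p)*50.663697] = 38.032390; exercise = 39.601815; V(2,2) = max -> 39.601815
  V(1,0) = exp(-r*dt) * [p*2.464536 + (1-p)*15.483796] = 8.948890; exercise = 0.000000; V(1,0) = max -> 8.948890
  V(1,1) = exp(-r*dt) * [p*15.483796 + (1-p)*39.601815] = 27.328054; exercise = 26.158188; V(1,1) = max -> 27.328054
  V(0,0) = exp(-r*dt) * [p*8.948890 + (1-p)*27.328054] = 18.018663; exercise = 9.820000; V(0,0) = max -> 18.018663


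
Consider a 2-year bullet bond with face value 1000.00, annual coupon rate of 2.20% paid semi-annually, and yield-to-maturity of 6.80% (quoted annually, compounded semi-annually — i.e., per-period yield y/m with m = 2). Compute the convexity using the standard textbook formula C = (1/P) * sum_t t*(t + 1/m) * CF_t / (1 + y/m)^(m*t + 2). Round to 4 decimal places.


Coupon per period c = face * coupon_rate / m = 11.000000
Periods per year m = 2; per-period yield y/m = 0.034000
Number of cashflows N = 4
Cashflows (t years, CF_t, discount factor 1/(1+y/m)^(m*t), PV):
  t = 0.5000: CF_t = 11.000000, DF = 0.967118, PV = 10.638298
  t = 1.0000: CF_t = 11.000000, DF = 0.935317, PV = 10.288489
  t = 1.5000: CF_t = 11.000000, DF = 0.904562, PV = 9.950183
  t = 2.0000: CF_t = 1011.000000, DF = 0.874818, PV = 884.441272
Price P = sum_t PV_t = 915.318242
Convexity numerator sum_t t*(t + 1/m) * CF_t / (1+y/m)^(m*t + 2):
  t = 0.5000: term = 4.975092
  t = 1.0000: term = 14.434501
  t = 1.5000: term = 27.919732
  t = 2.0000: term = 4136.165686
Convexity = (1/P) * sum = 4183.495011 / 915.318242 = 4.570536

Answer: Convexity = 4.5705
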